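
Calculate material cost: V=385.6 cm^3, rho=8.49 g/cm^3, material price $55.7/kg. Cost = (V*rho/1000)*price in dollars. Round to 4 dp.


Mass = 385.6*8.49/1000 = 3.273744 kg
Cost = 3.273744 * 55.7 = 182.3475 $


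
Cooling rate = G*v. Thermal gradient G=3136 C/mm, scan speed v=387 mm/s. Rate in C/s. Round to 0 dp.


CR = 3136 * 387 = 1213632 C/s


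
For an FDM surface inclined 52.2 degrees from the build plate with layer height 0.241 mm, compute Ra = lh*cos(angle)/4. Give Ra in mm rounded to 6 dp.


Ra = 0.241 * cos(52.2) / 4 = 0.036928 mm


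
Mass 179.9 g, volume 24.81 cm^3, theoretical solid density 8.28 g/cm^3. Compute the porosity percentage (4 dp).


rho_part = 179.9 / 24.81 = 7.25110842 g/cm^3
Porosity = (1 - 7.25110842/8.28)*100 = 12.4262 %


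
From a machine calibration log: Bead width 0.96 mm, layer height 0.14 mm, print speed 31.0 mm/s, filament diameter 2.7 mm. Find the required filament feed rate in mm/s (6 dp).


Q = 0.96 * 0.14 * 31.0 = 4.1664 mm^3/s
A_fil = pi*(2.7/2)^2 = 5.72555261 mm^2
v_feed = 4.1664 / 5.72555261 = 0.727685 mm/s


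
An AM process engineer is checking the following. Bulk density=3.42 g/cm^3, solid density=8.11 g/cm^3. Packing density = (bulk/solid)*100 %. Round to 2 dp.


Packing = (3.42/8.11)*100 = 42.17 %


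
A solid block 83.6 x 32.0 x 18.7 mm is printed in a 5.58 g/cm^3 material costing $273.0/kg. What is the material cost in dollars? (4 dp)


V = 83.6 * 32.0 * 18.7 = 50026.24 mm^3 = 50.02624 cm^3
Mass = 50.02624 * 5.58 / 1000 = 0.27914642 kg
Cost = 0.27914642 * 273.0 = 76.207 $


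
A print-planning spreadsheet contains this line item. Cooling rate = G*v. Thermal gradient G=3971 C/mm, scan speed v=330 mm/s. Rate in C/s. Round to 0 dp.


CR = 3971 * 330 = 1310430 C/s


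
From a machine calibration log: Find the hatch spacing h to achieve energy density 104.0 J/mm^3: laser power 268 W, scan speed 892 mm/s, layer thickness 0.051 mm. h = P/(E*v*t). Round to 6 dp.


h = 268 / (104.0*892*0.051) = 0.056646 mm


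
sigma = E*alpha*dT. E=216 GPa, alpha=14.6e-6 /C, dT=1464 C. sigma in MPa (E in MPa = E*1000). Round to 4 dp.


sigma = 216*1000 * 14.6e-6 * 1464 = 4616.8704 MPa


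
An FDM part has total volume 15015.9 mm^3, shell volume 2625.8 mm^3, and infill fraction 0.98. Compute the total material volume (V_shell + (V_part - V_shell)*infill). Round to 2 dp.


V_infill = (15015.9 - 2625.8) * 0.98 = 12142.3
V_total = 2625.8 + 12142.3 = 14768.1 mm^3


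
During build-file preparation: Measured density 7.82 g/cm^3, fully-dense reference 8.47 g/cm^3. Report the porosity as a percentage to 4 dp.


Porosity = (1-7.82/8.47)*100 = 7.6741 %


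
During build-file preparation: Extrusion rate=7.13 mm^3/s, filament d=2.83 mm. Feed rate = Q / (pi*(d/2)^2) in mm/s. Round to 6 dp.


A = pi*(2.83/2)^2 = 6.290175
v = 7.13 / 6.290175 = 1.133514 mm/s


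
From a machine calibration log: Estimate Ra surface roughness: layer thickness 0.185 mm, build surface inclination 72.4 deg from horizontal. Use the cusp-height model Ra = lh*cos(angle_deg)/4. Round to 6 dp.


Ra = 0.185 * cos(72.4) / 4 = 0.013985 mm


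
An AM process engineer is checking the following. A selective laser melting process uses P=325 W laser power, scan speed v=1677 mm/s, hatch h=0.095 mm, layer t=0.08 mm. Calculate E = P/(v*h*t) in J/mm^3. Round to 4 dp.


E = 325 / (1677*0.095*0.08) = 25.4998 J/mm^3


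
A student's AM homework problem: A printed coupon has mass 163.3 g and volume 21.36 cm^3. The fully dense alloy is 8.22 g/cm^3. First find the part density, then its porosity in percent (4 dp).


rho_part = 163.3 / 21.36 = 7.64513109 g/cm^3
Porosity = (1 - 7.64513109/8.22)*100 = 6.9935 %


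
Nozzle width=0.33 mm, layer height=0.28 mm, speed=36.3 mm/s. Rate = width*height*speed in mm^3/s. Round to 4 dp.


Rate = 0.33 * 0.28 * 36.3 = 3.3541 mm^3/s


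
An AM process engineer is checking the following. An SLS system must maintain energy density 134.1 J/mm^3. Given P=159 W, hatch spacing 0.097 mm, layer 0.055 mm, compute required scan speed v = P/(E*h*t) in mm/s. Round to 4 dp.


v = 159 / (134.1*0.097*0.055) = 222.246 mm/s


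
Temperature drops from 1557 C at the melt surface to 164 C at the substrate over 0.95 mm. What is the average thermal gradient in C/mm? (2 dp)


G = (1557-164)/0.95 = 1466.32 C/mm


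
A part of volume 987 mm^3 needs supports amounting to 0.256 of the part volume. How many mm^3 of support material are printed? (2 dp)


V_support = 987 * 0.256 = 252.67 mm^3


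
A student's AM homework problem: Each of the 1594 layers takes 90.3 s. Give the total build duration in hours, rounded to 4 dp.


t = 1594 * 90.3 / 3600 = 39.9828 hrs


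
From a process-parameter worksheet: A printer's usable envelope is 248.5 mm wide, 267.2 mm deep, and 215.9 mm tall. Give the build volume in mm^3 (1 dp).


V = 248.5 * 267.2 * 215.9 = 14335587.3 mm^3


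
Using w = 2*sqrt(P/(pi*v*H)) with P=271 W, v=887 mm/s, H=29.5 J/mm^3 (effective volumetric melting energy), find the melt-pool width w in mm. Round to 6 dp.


w = 2*sqrt(271/(pi*887*29.5)) = 0.114833 mm


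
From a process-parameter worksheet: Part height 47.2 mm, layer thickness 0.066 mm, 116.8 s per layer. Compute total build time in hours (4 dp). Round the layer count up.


Layers = ceil(47.2/0.066) = 716
t = 716 * 116.8 / 3600 = 23.2302 hrs


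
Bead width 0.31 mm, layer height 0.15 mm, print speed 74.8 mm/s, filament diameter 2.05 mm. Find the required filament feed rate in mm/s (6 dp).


Q = 0.31 * 0.15 * 74.8 = 3.4782 mm^3/s
A_fil = pi*(2.05/2)^2 = 3.30063578 mm^2
v_feed = 3.4782 / 3.30063578 = 1.053797 mm/s


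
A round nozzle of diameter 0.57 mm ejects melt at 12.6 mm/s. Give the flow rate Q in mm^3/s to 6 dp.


A = pi*(0.57/2)^2 = 0.25517586 mm^2
Q = 0.25517586 * 12.6 = 3.215216 mm^3/s


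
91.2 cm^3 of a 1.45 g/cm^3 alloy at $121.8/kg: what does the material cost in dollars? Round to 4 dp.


Mass = 91.2*1.45/1000 = 0.13224 kg
Cost = 0.13224 * 121.8 = 16.1068 $


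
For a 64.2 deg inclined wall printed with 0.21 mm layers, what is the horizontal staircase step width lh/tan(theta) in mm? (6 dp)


step = 0.21 / tan(64.2) = 0.101518 mm


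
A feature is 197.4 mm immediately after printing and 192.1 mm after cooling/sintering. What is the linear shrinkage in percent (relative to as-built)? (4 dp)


Shrinkage = ((197.4-192.1)/197.4)*100 = 2.6849 %


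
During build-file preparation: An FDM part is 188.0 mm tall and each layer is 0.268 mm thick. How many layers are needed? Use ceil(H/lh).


Layers = ceil(188.0/0.268) = 702


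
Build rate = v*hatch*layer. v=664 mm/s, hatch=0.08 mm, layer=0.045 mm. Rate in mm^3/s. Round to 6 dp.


Rate = 664 * 0.08 * 0.045 = 2.3904 mm^3/s


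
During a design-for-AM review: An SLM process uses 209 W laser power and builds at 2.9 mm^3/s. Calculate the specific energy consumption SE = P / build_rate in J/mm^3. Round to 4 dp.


SE = 209 / 2.9 = 72.069 J/mm^3


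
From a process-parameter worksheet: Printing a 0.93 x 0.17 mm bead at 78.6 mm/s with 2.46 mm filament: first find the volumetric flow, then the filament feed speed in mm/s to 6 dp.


Q = 0.93 * 0.17 * 78.6 = 12.42666 mm^3/s
A_fil = pi*(2.46/2)^2 = 4.75291553 mm^2
v_feed = 12.42666 / 4.75291553 = 2.614534 mm/s


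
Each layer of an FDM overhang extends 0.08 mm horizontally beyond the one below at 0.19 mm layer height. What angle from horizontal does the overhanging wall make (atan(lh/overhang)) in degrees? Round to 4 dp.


angle = atan(0.19/0.08) = 67.1663 degrees


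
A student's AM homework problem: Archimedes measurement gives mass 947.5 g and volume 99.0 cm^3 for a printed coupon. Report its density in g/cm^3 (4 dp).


rho = 947.5 / 99.0 = 9.5707 g/cm^3


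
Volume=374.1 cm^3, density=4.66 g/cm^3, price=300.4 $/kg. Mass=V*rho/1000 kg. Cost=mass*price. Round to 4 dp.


Mass = 374.1*4.66/1000 = 1.743306 kg
Cost = 1.743306 * 300.4 = 523.6891 $


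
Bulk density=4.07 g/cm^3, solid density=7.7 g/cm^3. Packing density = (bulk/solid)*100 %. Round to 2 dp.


Packing = (4.07/7.7)*100 = 52.86 %


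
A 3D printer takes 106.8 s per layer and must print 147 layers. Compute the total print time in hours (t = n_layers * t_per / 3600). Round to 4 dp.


t = 147 * 106.8 / 3600 = 4.361 hrs


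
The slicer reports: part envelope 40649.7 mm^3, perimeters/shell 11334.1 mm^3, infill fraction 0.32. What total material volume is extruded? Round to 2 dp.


V_infill = (40649.7 - 11334.1) * 0.32 = 9380.99
V_total = 11334.1 + 9380.99 = 20715.09 mm^3


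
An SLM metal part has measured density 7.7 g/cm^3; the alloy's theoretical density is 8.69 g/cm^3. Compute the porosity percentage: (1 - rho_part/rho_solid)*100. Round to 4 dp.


Porosity = (1-7.7/8.69)*100 = 11.3924 %


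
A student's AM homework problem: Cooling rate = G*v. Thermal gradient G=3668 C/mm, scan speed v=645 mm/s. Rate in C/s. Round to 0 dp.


CR = 3668 * 645 = 2365860 C/s


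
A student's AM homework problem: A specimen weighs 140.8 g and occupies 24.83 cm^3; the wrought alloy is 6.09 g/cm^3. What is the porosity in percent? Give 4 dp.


rho_part = 140.8 / 24.83 = 5.67055981 g/cm^3
Porosity = (1 - 5.67055981/6.09)*100 = 6.8874 %


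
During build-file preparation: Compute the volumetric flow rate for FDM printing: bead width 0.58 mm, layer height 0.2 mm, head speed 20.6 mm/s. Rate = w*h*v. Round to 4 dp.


Rate = 0.58 * 0.2 * 20.6 = 2.3896 mm^3/s


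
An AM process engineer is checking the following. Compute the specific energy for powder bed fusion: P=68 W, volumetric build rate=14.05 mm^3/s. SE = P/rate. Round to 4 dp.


SE = 68 / 14.05 = 4.8399 J/mm^3


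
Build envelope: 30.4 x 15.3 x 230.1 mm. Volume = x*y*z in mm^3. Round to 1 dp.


V = 30.4 * 15.3 * 230.1 = 107024.1 mm^3


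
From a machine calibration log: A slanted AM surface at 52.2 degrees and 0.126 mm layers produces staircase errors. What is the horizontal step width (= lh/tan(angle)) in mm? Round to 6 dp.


step = 0.126 / tan(52.2) = 0.097736 mm


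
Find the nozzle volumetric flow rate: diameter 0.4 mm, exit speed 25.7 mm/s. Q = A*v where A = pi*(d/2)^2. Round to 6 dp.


A = pi*(0.4/2)^2 = 0.12566371 mm^2
Q = 0.12566371 * 25.7 = 3.229557 mm^3/s


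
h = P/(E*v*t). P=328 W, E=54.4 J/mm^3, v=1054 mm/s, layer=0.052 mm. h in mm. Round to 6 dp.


h = 328 / (54.4*1054*0.052) = 0.11001 mm


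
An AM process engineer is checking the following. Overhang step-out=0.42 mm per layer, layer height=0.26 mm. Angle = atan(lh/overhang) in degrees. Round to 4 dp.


angle = atan(0.26/0.42) = 31.7595 degrees


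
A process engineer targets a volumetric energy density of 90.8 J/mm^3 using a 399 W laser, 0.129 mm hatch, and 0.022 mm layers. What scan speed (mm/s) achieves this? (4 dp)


v = 399 / (90.8*0.129*0.022) = 1548.3697 mm/s


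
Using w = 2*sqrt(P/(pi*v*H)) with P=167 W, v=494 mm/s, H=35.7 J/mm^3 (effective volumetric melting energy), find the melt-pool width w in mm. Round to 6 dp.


w = 2*sqrt(167/(pi*494*35.7)) = 0.109803 mm


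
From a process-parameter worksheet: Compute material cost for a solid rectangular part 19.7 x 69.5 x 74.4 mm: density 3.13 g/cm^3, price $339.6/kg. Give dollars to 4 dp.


V = 19.7 * 69.5 * 74.4 = 101864.76 mm^3 = 101.86476 cm^3
Mass = 101.86476 * 3.13 / 1000 = 0.3188367 kg
Cost = 0.3188367 * 339.6 = 108.2769 $


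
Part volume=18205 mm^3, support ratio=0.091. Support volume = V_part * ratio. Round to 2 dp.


V_support = 18205 * 0.091 = 1656.66 mm^3


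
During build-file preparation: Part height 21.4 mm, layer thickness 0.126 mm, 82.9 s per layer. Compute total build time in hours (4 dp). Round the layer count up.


Layers = ceil(21.4/0.126) = 170
t = 170 * 82.9 / 3600 = 3.9147 hrs


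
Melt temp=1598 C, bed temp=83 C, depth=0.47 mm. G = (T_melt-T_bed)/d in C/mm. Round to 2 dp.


G = (1598-83)/0.47 = 3223.4 C/mm


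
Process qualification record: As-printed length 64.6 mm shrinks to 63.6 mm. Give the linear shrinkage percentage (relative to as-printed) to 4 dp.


Shrinkage = ((64.6-63.6)/64.6)*100 = 1.548 %


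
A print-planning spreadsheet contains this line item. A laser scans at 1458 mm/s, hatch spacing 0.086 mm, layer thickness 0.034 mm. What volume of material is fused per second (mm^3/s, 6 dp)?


Rate = 1458 * 0.086 * 0.034 = 4.263192 mm^3/s


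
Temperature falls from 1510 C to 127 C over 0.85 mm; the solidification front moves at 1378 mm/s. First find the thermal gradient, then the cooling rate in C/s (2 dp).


G = (1510-127)/0.85 = 1627.05882353 C/mm
CR = 1627.05882353 * 1378 = 2242087.06 C/s


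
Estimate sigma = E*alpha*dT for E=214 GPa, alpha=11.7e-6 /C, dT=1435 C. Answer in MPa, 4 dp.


sigma = 214*1000 * 11.7e-6 * 1435 = 3592.953 MPa


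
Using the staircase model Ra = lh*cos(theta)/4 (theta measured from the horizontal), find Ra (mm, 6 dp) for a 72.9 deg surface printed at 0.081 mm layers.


Ra = 0.081 * cos(72.9) / 4 = 0.005954 mm


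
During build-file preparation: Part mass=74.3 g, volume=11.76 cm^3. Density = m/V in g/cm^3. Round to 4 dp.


rho = 74.3 / 11.76 = 6.318 g/cm^3


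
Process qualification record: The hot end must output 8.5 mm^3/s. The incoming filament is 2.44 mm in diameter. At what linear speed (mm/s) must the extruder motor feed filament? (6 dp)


A = pi*(2.44/2)^2 = 4.675947
v = 8.5 / 4.675947 = 1.817814 mm/s


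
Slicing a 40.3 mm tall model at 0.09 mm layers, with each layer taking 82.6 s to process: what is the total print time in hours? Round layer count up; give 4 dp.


Layers = ceil(40.3/0.09) = 448
t = 448 * 82.6 / 3600 = 10.2791 hrs


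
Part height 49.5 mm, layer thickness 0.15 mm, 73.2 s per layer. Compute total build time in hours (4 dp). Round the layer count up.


Layers = ceil(49.5/0.15) = 330
t = 330 * 73.2 / 3600 = 6.71 hrs


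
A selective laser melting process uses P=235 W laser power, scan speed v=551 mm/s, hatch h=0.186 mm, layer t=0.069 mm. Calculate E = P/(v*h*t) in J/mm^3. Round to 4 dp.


E = 235 / (551*0.186*0.069) = 33.2318 J/mm^3


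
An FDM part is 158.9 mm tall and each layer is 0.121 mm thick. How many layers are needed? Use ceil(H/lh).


Layers = ceil(158.9/0.121) = 1314


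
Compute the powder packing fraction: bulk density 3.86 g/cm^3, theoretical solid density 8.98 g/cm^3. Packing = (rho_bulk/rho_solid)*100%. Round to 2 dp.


Packing = (3.86/8.98)*100 = 42.98 %


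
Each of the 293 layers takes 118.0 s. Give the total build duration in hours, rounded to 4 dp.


t = 293 * 118.0 / 3600 = 9.6039 hrs


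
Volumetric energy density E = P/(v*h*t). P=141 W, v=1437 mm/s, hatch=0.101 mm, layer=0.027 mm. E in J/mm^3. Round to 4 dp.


E = 141 / (1437*0.101*0.027) = 35.9813 J/mm^3


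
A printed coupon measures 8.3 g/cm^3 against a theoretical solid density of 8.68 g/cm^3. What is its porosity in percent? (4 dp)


Porosity = (1-8.3/8.68)*100 = 4.3779 %


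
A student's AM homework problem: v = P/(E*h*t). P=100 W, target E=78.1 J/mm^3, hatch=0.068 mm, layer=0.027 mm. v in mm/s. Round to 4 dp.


v = 100 / (78.1*0.068*0.027) = 697.3909 mm/s


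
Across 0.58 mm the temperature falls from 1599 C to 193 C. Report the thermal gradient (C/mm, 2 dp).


G = (1599-193)/0.58 = 2424.14 C/mm


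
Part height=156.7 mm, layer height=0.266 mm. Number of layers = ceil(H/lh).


Layers = ceil(156.7/0.266) = 590


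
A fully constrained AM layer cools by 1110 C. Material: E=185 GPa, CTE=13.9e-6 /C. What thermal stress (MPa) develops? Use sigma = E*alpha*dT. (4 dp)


sigma = 185*1000 * 13.9e-6 * 1110 = 2854.365 MPa


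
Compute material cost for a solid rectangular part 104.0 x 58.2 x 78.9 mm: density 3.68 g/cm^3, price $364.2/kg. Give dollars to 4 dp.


V = 104.0 * 58.2 * 78.9 = 477565.92 mm^3 = 477.56592 cm^3
Mass = 477.56592 * 3.68 / 1000 = 1.75744259 kg
Cost = 1.75744259 * 364.2 = 640.0606 $


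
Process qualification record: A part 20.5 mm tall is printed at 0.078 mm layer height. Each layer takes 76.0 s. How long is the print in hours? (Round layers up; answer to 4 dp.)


Layers = ceil(20.5/0.078) = 263
t = 263 * 76.0 / 3600 = 5.5522 hrs


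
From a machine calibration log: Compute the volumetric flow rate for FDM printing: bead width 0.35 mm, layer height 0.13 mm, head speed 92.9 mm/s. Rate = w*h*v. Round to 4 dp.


Rate = 0.35 * 0.13 * 92.9 = 4.227 mm^3/s


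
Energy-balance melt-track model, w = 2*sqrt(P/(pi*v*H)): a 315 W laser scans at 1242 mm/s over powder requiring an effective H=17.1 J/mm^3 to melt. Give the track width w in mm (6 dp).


w = 2*sqrt(315/(pi*1242*17.1)) = 0.13742 mm


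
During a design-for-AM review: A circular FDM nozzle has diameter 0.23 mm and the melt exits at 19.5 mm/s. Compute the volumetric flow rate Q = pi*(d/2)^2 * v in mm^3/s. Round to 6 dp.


A = pi*(0.23/2)^2 = 0.04154756 mm^2
Q = 0.04154756 * 19.5 = 0.810177 mm^3/s


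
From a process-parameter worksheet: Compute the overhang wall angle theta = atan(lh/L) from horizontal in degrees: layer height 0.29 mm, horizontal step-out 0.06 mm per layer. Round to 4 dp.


angle = atan(0.29/0.06) = 78.3106 degrees


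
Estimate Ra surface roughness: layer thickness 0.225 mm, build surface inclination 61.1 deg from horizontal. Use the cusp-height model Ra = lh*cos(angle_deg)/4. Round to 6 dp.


Ra = 0.225 * cos(61.1) / 4 = 0.027185 mm


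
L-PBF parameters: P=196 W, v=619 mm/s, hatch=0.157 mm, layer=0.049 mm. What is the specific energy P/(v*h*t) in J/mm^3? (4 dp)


Build rate = 619 * 0.157 * 0.049 = 4.761967 mm^3/s
SE = 196 / 4.761967 = 41.1595 J/mm^3


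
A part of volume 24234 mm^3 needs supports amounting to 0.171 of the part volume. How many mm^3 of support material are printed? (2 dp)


V_support = 24234 * 0.171 = 4144.01 mm^3


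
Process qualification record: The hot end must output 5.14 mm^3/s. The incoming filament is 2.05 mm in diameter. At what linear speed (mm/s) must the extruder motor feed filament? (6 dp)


A = pi*(2.05/2)^2 = 3.300636
v = 5.14 / 3.300636 = 1.557276 mm/s


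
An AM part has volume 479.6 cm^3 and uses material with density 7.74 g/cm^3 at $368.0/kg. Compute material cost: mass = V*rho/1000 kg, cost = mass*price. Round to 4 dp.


Mass = 479.6*7.74/1000 = 3.712104 kg
Cost = 3.712104 * 368.0 = 1366.0543 $


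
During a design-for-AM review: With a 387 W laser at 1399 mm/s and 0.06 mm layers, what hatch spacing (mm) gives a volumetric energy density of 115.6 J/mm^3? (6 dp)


h = 387 / (115.6*1399*0.06) = 0.039883 mm


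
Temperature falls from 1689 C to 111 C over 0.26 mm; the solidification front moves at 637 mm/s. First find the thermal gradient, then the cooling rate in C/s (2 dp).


G = (1689-111)/0.26 = 6069.23076923 C/mm
CR = 6069.23076923 * 637 = 3866100.0 C/s


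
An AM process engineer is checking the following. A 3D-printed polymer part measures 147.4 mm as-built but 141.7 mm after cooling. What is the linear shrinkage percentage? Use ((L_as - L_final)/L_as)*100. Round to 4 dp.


Shrinkage = ((147.4-141.7)/147.4)*100 = 3.867 %


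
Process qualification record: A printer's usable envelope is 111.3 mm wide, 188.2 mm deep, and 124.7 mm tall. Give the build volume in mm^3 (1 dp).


V = 111.3 * 188.2 * 124.7 = 2612048.5 mm^3


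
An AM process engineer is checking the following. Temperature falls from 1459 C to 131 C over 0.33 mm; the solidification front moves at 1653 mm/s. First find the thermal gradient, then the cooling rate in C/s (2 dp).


G = (1459-131)/0.33 = 4024.24242424 C/mm
CR = 4024.24242424 * 1653 = 6652072.73 C/s


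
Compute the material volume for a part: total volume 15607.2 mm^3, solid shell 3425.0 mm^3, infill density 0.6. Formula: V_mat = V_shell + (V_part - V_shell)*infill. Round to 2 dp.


V_infill = (15607.2 - 3425.0) * 0.6 = 7309.32
V_total = 3425.0 + 7309.32 = 10734.32 mm^3


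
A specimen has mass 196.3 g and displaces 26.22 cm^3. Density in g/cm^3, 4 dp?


rho = 196.3 / 26.22 = 7.4867 g/cm^3


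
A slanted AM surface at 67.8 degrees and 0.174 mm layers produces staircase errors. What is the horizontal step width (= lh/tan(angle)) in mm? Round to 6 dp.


step = 0.174 / tan(67.8) = 0.071008 mm


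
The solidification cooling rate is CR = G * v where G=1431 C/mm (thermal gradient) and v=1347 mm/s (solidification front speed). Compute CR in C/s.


CR = 1431 * 1347 = 1927557 C/s


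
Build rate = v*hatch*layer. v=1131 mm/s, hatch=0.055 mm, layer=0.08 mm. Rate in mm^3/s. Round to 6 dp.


Rate = 1131 * 0.055 * 0.08 = 4.9764 mm^3/s


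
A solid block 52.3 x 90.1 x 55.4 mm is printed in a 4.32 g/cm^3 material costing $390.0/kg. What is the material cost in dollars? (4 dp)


V = 52.3 * 90.1 * 55.4 = 261057.542 mm^3 = 261.057542 cm^3
Mass = 261.057542 * 4.32 / 1000 = 1.12776858 kg
Cost = 1.12776858 * 390.0 = 439.8297 $


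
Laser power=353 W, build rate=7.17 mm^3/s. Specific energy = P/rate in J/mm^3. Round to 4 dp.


SE = 353 / 7.17 = 49.2329 J/mm^3


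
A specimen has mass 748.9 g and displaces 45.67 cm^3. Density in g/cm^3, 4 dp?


rho = 748.9 / 45.67 = 16.3981 g/cm^3


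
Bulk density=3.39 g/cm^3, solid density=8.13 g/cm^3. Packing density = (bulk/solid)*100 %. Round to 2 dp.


Packing = (3.39/8.13)*100 = 41.7 %


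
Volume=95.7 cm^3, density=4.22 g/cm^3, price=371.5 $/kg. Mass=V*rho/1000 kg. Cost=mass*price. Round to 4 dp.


Mass = 95.7*4.22/1000 = 0.403854 kg
Cost = 0.403854 * 371.5 = 150.0318 $


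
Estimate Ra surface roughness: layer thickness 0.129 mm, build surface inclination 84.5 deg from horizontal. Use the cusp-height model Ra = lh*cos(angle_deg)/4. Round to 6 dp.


Ra = 0.129 * cos(84.5) / 4 = 0.003091 mm


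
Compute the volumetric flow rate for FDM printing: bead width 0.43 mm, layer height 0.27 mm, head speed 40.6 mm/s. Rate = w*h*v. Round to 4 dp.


Rate = 0.43 * 0.27 * 40.6 = 4.7137 mm^3/s


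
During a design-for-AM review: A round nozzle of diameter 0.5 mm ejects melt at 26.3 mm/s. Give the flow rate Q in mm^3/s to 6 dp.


A = pi*(0.5/2)^2 = 0.19634954 mm^2
Q = 0.19634954 * 26.3 = 5.163993 mm^3/s


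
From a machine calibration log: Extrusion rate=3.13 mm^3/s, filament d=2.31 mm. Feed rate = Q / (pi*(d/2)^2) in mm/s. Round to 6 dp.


A = pi*(2.31/2)^2 = 4.190963
v = 3.13 / 4.190963 = 0.746845 mm/s


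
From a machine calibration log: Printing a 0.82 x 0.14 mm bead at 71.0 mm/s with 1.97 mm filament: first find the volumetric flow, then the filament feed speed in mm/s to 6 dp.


Q = 0.82 * 0.14 * 71.0 = 8.1508 mm^3/s
A_fil = pi*(1.97/2)^2 = 3.04805173 mm^2
v_feed = 8.1508 / 3.04805173 = 2.674102 mm/s


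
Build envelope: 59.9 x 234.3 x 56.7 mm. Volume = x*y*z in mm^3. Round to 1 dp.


V = 59.9 * 234.3 * 56.7 = 795760.1 mm^3


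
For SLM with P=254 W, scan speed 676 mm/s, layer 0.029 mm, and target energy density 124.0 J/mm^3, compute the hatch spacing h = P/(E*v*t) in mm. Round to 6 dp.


h = 254 / (124.0*676*0.029) = 0.104488 mm


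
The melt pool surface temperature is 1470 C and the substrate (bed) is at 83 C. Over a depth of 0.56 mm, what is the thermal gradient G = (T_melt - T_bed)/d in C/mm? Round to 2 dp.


G = (1470-83)/0.56 = 2476.79 C/mm


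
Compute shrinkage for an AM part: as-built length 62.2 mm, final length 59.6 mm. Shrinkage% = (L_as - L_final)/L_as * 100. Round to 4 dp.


Shrinkage = ((62.2-59.6)/62.2)*100 = 4.1801 %


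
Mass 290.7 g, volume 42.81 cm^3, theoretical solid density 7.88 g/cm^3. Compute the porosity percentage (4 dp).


rho_part = 290.7 / 42.81 = 6.79046952 g/cm^3
Porosity = (1 - 6.79046952/7.88)*100 = 13.8265 %


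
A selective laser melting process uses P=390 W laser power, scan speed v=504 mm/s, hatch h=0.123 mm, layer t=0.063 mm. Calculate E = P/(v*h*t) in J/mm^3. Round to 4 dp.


E = 390 / (504*0.123*0.063) = 99.8593 J/mm^3


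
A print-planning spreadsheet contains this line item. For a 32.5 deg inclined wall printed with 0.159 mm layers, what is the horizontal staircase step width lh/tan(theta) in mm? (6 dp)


step = 0.159 / tan(32.5) = 0.24958 mm


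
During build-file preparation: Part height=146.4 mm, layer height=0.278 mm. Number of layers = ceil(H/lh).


Layers = ceil(146.4/0.278) = 527


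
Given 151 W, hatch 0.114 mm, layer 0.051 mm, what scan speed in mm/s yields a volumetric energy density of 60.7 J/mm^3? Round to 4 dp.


v = 151 / (60.7*0.114*0.051) = 427.8714 mm/s


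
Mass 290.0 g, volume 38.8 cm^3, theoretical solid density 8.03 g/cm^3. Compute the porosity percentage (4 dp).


rho_part = 290.0 / 38.8 = 7.4742268 g/cm^3
Porosity = (1 - 7.4742268/8.03)*100 = 6.9212 %


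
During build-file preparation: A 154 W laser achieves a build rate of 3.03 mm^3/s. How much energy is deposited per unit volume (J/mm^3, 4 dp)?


SE = 154 / 3.03 = 50.8251 J/mm^3


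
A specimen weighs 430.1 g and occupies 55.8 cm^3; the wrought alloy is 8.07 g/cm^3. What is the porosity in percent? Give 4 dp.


rho_part = 430.1 / 55.8 = 7.7078853 g/cm^3
Porosity = (1 - 7.7078853/8.07)*100 = 4.4872 %


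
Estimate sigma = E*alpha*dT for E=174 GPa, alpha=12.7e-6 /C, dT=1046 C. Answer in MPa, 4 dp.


sigma = 174*1000 * 12.7e-6 * 1046 = 2311.4508 MPa


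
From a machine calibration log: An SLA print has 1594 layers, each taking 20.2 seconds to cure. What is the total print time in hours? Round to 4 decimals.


t = 1594 * 20.2 / 3600 = 8.9441 hrs


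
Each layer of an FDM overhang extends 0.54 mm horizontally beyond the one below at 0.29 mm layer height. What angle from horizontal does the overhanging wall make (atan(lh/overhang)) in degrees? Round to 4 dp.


angle = atan(0.29/0.54) = 28.2374 degrees


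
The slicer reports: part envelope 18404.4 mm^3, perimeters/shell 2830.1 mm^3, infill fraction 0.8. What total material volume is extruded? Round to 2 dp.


V_infill = (18404.4 - 2830.1) * 0.8 = 12459.44
V_total = 2830.1 + 12459.44 = 15289.54 mm^3


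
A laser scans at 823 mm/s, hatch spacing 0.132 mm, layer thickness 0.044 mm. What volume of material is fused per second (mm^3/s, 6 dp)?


Rate = 823 * 0.132 * 0.044 = 4.779984 mm^3/s


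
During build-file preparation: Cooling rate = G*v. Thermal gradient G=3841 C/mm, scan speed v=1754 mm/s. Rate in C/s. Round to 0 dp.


CR = 3841 * 1754 = 6737114 C/s


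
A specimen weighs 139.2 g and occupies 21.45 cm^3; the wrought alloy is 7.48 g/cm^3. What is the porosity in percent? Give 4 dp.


rho_part = 139.2 / 21.45 = 6.48951049 g/cm^3
Porosity = (1 - 6.48951049/7.48)*100 = 13.2418 %


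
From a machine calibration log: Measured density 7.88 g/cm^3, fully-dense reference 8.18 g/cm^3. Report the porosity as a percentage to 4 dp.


Porosity = (1-7.88/8.18)*100 = 3.6675 %


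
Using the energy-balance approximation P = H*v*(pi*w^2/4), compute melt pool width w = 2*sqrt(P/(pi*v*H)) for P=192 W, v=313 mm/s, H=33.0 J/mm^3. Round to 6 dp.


w = 2*sqrt(192/(pi*313*33.0)) = 0.153843 mm


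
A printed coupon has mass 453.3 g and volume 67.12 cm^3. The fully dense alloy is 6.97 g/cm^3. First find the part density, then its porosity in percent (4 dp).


rho_part = 453.3 / 67.12 = 6.75357569 g/cm^3
Porosity = (1 - 6.75357569/6.97)*100 = 3.1051 %


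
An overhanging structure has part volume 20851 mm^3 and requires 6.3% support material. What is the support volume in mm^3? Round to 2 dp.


V_support = 20851 * 0.063 = 1313.61 mm^3


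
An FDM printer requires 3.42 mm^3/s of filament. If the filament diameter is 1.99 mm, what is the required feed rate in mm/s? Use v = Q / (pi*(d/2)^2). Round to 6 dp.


A = pi*(1.99/2)^2 = 3.110255
v = 3.42 / 3.110255 = 1.099588 mm/s


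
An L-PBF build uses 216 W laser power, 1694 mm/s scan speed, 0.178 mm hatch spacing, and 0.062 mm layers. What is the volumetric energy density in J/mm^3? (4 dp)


E = 216 / (1694*0.178*0.062) = 11.5539 J/mm^3


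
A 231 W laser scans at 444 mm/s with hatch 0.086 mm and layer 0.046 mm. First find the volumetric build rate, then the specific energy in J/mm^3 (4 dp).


Build rate = 444 * 0.086 * 0.046 = 1.756464 mm^3/s
SE = 231 / 1.756464 = 131.5142 J/mm^3


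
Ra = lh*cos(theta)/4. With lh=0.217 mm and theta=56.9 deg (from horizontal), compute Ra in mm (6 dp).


Ra = 0.217 * cos(56.9) / 4 = 0.029626 mm


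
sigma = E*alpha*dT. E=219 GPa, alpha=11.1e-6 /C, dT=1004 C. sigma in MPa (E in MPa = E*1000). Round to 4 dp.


sigma = 219*1000 * 11.1e-6 * 1004 = 2440.6236 MPa


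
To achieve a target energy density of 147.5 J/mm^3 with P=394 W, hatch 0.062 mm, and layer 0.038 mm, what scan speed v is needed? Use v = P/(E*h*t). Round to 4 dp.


v = 394 / (147.5*0.062*0.038) = 1133.7803 mm/s


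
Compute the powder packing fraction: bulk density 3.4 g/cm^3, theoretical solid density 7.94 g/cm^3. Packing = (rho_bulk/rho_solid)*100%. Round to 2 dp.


Packing = (3.4/7.94)*100 = 42.82 %


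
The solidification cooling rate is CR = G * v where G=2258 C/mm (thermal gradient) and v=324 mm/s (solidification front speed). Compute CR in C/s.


CR = 2258 * 324 = 731592 C/s


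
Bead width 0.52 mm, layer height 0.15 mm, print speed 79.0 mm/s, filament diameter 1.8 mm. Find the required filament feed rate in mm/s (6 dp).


Q = 0.52 * 0.15 * 79.0 = 6.162 mm^3/s
A_fil = pi*(1.8/2)^2 = 2.54469005 mm^2
v_feed = 6.162 / 2.54469005 = 2.421513 mm/s


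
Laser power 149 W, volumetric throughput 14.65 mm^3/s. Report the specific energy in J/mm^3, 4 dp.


SE = 149 / 14.65 = 10.1706 J/mm^3


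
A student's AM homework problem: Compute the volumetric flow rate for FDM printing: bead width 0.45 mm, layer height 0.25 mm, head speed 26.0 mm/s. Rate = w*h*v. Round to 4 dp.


Rate = 0.45 * 0.25 * 26.0 = 2.925 mm^3/s


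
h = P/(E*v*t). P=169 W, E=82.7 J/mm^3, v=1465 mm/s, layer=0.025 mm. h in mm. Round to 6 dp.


h = 169 / (82.7*1465*0.025) = 0.055796 mm


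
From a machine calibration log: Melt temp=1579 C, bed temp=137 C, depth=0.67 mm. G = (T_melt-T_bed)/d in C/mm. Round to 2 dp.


G = (1579-137)/0.67 = 2152.24 C/mm


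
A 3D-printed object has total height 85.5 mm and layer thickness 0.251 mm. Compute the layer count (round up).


Layers = ceil(85.5/0.251) = 341


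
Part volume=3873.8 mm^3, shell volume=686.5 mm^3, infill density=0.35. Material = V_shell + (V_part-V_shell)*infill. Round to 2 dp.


V_infill = (3873.8 - 686.5) * 0.35 = 1115.56
V_total = 686.5 + 1115.56 = 1802.06 mm^3


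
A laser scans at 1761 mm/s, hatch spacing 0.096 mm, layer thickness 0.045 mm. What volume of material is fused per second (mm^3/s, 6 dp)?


Rate = 1761 * 0.096 * 0.045 = 7.60752 mm^3/s


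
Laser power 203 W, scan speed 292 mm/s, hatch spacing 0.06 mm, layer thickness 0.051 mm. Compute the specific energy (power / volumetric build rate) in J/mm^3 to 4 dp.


Build rate = 292 * 0.06 * 0.051 = 0.89352 mm^3/s
SE = 203 / 0.89352 = 227.1913 J/mm^3


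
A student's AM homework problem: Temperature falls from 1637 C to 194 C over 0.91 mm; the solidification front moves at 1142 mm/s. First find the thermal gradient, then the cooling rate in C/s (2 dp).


G = (1637-194)/0.91 = 1585.71428571 C/mm
CR = 1585.71428571 * 1142 = 1810885.71 C/s


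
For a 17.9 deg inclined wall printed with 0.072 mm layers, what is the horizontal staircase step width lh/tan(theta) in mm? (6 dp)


step = 0.072 / tan(17.9) = 0.222916 mm


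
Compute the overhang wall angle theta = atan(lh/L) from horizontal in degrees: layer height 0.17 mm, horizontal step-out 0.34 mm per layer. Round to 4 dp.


angle = atan(0.17/0.34) = 26.5651 degrees


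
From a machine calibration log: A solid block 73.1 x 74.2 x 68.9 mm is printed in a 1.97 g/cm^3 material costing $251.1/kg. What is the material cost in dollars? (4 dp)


V = 73.1 * 74.2 * 68.9 = 373714.978 mm^3 = 373.714978 cm^3
Mass = 373.714978 * 1.97 / 1000 = 0.73621851 kg
Cost = 0.73621851 * 251.1 = 184.8645 $


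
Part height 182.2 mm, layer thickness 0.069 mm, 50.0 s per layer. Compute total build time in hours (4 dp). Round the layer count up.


Layers = ceil(182.2/0.069) = 2641
t = 2641 * 50.0 / 3600 = 36.6806 hrs


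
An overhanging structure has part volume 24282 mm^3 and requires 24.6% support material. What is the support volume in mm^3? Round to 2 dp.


V_support = 24282 * 0.246 = 5973.37 mm^3


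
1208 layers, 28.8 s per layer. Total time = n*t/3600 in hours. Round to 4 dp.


t = 1208 * 28.8 / 3600 = 9.664 hrs


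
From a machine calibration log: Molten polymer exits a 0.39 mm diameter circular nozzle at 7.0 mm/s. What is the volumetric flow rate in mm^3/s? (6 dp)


A = pi*(0.39/2)^2 = 0.11945906 mm^2
Q = 0.11945906 * 7.0 = 0.836213 mm^3/s


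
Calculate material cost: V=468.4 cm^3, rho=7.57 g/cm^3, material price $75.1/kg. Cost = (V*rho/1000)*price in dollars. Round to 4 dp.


Mass = 468.4*7.57/1000 = 3.545788 kg
Cost = 3.545788 * 75.1 = 266.2887 $


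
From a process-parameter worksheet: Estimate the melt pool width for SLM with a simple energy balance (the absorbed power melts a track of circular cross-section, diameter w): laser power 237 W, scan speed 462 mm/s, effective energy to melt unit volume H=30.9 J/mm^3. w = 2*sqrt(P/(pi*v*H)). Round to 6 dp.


w = 2*sqrt(237/(pi*462*30.9)) = 0.145388 mm


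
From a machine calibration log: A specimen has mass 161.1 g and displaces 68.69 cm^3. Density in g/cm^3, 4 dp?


rho = 161.1 / 68.69 = 2.3453 g/cm^3


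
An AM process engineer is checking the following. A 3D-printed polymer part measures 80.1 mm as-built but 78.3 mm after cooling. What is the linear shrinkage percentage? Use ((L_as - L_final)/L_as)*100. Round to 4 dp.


Shrinkage = ((80.1-78.3)/80.1)*100 = 2.2472 %


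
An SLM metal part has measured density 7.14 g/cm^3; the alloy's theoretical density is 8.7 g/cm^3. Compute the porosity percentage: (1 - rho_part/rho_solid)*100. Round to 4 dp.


Porosity = (1-7.14/8.7)*100 = 17.931 %


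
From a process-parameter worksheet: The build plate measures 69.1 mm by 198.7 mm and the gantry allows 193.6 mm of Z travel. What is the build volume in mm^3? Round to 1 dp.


V = 69.1 * 198.7 * 193.6 = 2658160.9 mm^3


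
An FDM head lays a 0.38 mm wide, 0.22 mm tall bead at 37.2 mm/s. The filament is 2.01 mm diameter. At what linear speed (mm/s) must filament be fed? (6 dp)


Q = 0.38 * 0.22 * 37.2 = 3.10992 mm^3/s
A_fil = pi*(2.01/2)^2 = 3.17308712 mm^2
v_feed = 3.10992 / 3.17308712 = 0.980093 mm/s


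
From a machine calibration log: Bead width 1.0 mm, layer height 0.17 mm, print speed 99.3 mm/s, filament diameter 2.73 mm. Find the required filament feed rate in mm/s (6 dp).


Q = 1.0 * 0.17 * 99.3 = 16.881 mm^3/s
A_fil = pi*(2.73/2)^2 = 5.85349397 mm^2
v_feed = 16.881 / 5.85349397 = 2.883919 mm/s


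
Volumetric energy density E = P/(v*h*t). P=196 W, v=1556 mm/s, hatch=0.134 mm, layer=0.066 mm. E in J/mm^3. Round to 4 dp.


E = 196 / (1556*0.134*0.066) = 14.2429 J/mm^3


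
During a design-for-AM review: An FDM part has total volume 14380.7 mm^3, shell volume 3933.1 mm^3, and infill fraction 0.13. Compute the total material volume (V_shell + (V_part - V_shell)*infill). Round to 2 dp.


V_infill = (14380.7 - 3933.1) * 0.13 = 1358.19
V_total = 3933.1 + 1358.19 = 5291.29 mm^3


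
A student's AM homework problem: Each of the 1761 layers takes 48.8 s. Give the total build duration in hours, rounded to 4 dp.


t = 1761 * 48.8 / 3600 = 23.8713 hrs


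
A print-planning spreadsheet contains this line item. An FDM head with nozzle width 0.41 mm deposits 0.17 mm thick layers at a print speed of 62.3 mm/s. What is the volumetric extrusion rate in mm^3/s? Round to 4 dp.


Rate = 0.41 * 0.17 * 62.3 = 4.3423 mm^3/s


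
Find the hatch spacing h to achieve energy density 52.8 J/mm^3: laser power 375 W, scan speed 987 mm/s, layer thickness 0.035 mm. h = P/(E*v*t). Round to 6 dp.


h = 375 / (52.8*987*0.035) = 0.205595 mm


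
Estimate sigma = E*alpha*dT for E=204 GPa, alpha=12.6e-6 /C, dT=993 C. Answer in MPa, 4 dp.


sigma = 204*1000 * 12.6e-6 * 993 = 2552.4072 MPa


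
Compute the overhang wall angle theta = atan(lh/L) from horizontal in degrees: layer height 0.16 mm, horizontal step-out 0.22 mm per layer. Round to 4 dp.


angle = atan(0.16/0.22) = 36.0274 degrees


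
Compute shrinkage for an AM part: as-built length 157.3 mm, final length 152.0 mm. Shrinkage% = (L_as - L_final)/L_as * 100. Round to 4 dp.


Shrinkage = ((157.3-152.0)/157.3)*100 = 3.3694 %


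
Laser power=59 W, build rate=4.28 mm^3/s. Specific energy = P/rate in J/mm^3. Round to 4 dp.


SE = 59 / 4.28 = 13.785 J/mm^3


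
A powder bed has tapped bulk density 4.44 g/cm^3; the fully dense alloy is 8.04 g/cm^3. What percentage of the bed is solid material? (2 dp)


Packing = (4.44/8.04)*100 = 55.22 %


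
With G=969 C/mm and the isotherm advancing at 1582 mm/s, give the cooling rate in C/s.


CR = 969 * 1582 = 1532958 C/s


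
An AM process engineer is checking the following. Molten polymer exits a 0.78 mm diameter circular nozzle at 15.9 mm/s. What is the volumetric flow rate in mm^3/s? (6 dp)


A = pi*(0.78/2)^2 = 0.47783624 mm^2
Q = 0.47783624 * 15.9 = 7.597596 mm^3/s


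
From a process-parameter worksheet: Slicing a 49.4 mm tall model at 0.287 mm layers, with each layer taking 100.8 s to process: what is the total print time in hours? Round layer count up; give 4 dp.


Layers = ceil(49.4/0.287) = 173
t = 173 * 100.8 / 3600 = 4.844 hrs


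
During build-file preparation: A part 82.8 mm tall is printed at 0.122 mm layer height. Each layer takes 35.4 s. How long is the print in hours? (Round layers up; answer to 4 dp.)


Layers = ceil(82.8/0.122) = 679
t = 679 * 35.4 / 3600 = 6.6768 hrs


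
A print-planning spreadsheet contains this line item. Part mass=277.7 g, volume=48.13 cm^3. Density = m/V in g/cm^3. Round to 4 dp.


rho = 277.7 / 48.13 = 5.7698 g/cm^3


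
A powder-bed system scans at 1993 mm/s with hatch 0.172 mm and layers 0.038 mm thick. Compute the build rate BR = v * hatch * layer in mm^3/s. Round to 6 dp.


Rate = 1993 * 0.172 * 0.038 = 13.026248 mm^3/s


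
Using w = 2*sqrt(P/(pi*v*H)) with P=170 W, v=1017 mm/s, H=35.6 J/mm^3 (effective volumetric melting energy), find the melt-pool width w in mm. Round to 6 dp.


w = 2*sqrt(170/(pi*1017*35.6)) = 0.07732 mm


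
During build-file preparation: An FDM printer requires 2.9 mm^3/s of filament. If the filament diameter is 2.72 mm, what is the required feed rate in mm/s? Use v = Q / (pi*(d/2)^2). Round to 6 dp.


A = pi*(2.72/2)^2 = 5.81069
v = 2.9 / 5.81069 = 0.49908 mm/s


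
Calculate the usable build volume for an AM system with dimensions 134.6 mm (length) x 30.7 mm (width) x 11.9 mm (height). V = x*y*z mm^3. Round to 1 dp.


V = 134.6 * 30.7 * 11.9 = 49173.4 mm^3


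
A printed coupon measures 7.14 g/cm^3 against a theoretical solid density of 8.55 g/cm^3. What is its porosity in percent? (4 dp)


Porosity = (1-7.14/8.55)*100 = 16.4912 %


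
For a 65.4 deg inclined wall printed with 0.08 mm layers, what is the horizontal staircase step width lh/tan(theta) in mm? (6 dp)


step = 0.08 / tan(65.4) = 0.036627 mm


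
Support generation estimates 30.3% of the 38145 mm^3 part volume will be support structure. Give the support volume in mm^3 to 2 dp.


V_support = 38145 * 0.303 = 11557.94 mm^3


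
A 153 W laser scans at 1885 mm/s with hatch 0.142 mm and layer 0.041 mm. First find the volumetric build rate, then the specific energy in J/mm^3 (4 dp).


Build rate = 1885 * 0.142 * 0.041 = 10.97447 mm^3/s
SE = 153 / 10.97447 = 13.9414 J/mm^3
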